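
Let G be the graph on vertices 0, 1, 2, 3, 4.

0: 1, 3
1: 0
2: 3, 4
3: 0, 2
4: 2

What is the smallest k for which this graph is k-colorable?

2

0 and 3 are adjacent, so at least 2 colors are needed.
2 colors suffice: 0=b, 1=a, 2=b, 3=a, 4=a. Each edge has distinct colors on its endpoints.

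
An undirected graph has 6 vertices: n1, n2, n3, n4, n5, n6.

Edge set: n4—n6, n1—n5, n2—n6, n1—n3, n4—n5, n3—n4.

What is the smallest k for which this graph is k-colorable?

2

n3 and n4 are adjacent, so at least 2 colors are needed.
2 colors suffice: color red → {n1, n2, n4}; color blue → {n3, n5, n6}. No two adjacent vertices share a color.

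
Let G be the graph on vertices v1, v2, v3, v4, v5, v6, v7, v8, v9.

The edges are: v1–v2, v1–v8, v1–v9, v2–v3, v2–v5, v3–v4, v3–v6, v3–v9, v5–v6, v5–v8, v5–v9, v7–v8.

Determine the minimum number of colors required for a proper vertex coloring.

v5 and v6 are adjacent, so at least 2 colors are needed.
2 colors suffice: color 1 → {v1, v3, v5, v7}; color 2 → {v2, v4, v6, v8, v9}. Every edge joins two different colors.

2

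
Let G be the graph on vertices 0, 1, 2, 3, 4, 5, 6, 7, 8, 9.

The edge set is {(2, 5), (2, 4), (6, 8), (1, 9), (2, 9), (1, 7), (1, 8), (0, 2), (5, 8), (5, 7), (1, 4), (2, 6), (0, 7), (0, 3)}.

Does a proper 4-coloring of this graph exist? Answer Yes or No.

The chromatic number is 3. The cycle 6-8-1-9-2-6 has odd length 5, so it cannot be 2-colored; at least 3 colors are needed.
3 colors suffice: color a → {1, 2, 3}; color b → {0, 4, 5, 6, 9}; color c → {7, 8}.
Since 4 ≥ 3, a proper 4-coloring certainly exists.

Yes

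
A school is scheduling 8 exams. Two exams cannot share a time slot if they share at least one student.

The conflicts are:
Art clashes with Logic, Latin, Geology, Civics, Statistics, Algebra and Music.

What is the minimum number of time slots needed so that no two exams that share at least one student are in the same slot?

2

Art and Latin conflict, so at least 2 time slots are needed.
2 time slots suffice: Art=1, Logic=2, Latin=2, Geology=2, Civics=2, Statistics=2, Algebra=2, Music=2. Every pair that conflicts lands in different time slots.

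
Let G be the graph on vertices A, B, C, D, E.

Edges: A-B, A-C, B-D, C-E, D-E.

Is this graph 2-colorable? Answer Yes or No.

The cycle E-D-B-A-C-E has odd length 5, so it cannot be 2-colored; at least 3 colors are needed.
So 2 colors are not enough.

No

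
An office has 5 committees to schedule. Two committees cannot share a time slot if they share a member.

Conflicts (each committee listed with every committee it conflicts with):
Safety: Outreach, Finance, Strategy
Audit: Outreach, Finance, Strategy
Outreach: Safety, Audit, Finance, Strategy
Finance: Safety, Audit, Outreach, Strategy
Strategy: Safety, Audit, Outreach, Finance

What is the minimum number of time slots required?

Audit, Outreach, Finance, Strategy all conflict with each other, so at least 4 time slots are needed.
4 time slots suffice: time slot 1 → {Strategy}; time slot 2 → {Outreach}; time slot 3 → {Finance}; time slot 4 → {Safety, Audit}. Each listed conflict is separated.

4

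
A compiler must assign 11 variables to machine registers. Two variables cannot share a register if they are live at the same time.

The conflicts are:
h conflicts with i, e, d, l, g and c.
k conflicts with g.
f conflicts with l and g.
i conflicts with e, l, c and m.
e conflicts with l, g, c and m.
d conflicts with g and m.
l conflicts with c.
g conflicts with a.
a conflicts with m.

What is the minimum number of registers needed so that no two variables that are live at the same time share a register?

h, i, e, l, c are mutually in conflict, so at least 5 registers are needed.
5 registers suffice: register 1 → {k, f, e, d, a}; register 2 → {h, m}; register 3 → {i, g}; register 4 → {l}; register 5 → {c}. Every pair that conflicts lands in different registers.

5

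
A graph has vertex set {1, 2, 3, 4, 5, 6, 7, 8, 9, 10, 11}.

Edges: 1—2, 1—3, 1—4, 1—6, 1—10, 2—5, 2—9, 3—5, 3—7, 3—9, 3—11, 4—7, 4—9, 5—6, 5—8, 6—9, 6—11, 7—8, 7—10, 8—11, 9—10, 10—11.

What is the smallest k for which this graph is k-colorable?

1 and 4 are adjacent, so at least 2 colors are needed.
A valid assignment using 2 colors: 1=b, 2=a, 3=a, 4=a, 5=b, 6=a, 7=b, 8=a, 9=b, 10=a, 11=b. Every edge joins two different colors.

2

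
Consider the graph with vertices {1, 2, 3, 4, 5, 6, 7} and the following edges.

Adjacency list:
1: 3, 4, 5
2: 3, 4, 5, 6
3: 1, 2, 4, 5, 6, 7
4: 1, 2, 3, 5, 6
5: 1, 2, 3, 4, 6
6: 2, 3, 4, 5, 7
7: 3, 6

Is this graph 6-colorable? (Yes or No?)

Yes

The chromatic number is 5. 2, 3, 4, 5, 6 are mutually adjacent (a clique of size 5), so at least 5 colors are needed.
5 colors suffice: 1=green, 2=purple, 3=red, 4=blue, 5=yellow, 6=green, 7=blue.
Since 6 ≥ 5, a proper 6-coloring certainly exists.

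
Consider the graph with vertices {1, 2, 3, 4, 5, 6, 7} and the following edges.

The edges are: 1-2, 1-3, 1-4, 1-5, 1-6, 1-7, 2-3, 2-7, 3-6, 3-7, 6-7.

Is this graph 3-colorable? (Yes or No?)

1, 2, 3, 7 are pairwise adjacent (a clique of size 4), so at least 4 colors are needed.
So 3 colors are not enough.

No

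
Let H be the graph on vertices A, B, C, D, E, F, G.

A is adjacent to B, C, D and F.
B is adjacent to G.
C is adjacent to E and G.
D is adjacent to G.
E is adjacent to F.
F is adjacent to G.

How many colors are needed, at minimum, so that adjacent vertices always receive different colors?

C and G are adjacent, so at least 2 colors are needed.
A valid assignment using 2 colors: A=1, B=2, C=2, D=2, E=1, F=2, G=1. Each edge has distinct colors on its endpoints.

2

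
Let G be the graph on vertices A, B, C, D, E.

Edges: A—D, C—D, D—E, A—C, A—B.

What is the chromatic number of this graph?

3

A, C, D form a triangle, so at least 3 colors are needed.
3 colors suffice: color red → {A, E}; color blue → {B, D}; color green → {C}. No two adjacent vertices share a color.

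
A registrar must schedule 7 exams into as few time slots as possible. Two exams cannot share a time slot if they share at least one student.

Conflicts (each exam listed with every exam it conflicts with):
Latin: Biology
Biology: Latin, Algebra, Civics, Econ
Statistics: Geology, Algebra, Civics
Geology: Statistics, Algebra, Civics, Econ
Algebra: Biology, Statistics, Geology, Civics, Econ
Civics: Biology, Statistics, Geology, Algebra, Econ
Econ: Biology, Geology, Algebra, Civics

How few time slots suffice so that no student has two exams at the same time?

4

Biology, Algebra, Civics, Econ pairwise conflict, so at least 4 time slots are needed.
Using 4 time slots: Latin=1, Biology=4, Statistics=3, Geology=4, Algebra=2, Civics=1, Econ=3. Every pair that conflicts lands in different time slots.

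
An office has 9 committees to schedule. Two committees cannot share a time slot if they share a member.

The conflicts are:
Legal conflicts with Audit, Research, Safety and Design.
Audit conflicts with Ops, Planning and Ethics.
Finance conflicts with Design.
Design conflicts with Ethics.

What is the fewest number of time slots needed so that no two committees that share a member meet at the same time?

Design and Ethics conflict, so at least 2 time slots are needed.
Using 2 time slots: Legal=1, Audit=2, Research=2, Ops=1, Safety=2, Planning=1, Finance=1, Design=2, Ethics=1. Every pair that conflicts lands in different time slots.

2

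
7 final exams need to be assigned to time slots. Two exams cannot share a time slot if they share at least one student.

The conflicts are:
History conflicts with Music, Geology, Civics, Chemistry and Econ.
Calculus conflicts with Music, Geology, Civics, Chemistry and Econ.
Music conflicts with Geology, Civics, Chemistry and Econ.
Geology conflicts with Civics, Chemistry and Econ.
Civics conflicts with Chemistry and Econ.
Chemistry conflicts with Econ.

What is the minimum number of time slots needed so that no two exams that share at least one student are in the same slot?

Calculus, Music, Geology, Civics, Chemistry, Econ all conflict with each other, so at least 6 time slots are needed.
6 time slots suffice: time slot 1 → {Music}; time slot 2 → {Civics}; time slot 3 → {Chemistry}; time slot 4 → {Econ}; time slot 5 → {Geology}; time slot 6 → {History, Calculus}. No two conflicting exams share a time slot.

6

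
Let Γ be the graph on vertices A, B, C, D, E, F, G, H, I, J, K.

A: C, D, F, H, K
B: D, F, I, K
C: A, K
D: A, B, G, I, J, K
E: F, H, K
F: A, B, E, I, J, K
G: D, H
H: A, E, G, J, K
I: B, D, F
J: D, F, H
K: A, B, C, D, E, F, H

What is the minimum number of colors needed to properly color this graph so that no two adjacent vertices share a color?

3

B, D, I are mutually adjacent, so at least 3 colors are needed.
3 colors suffice: color 1 → {G, I, J, K}; color 2 → {C, D, F, H}; color 3 → {A, B, E}. Every edge joins two different colors.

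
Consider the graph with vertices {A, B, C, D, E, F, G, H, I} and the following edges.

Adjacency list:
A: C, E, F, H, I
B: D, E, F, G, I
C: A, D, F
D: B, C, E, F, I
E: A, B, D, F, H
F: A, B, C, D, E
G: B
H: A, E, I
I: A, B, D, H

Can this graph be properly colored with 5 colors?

The chromatic number is 4. B, D, E, F are mutually adjacent (a clique of size 4), so at least 4 colors are needed.
4 colors suffice: color red → {A, B}; color blue → {F, G, I}; color green → {D, H}; color yellow → {C, E}.
Since 5 ≥ 4, a proper 5-coloring certainly exists.

Yes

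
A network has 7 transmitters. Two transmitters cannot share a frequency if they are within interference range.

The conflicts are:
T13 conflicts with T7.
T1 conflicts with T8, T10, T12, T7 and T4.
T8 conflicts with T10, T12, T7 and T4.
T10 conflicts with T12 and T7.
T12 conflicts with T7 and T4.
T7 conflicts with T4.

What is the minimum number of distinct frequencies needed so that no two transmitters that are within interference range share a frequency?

T1, T8, T10, T12, T7 are mutually in conflict, so at least 5 frequencies are needed.
A valid assignment using 5 frequencies: T13=2, T1=2, T8=4, T10=5, T12=3, T7=1, T4=5. Each listed conflict is separated.

5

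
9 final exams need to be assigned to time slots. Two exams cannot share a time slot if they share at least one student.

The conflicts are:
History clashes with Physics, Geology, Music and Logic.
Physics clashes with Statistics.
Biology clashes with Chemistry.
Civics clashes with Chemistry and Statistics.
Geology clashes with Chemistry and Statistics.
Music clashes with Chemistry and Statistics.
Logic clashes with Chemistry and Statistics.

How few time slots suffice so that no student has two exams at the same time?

2

Biology and Chemistry conflict, so at least 2 time slots are needed.
2 time slots suffice: time slot 1 → {History, Chemistry, Statistics}; time slot 2 → {Physics, Biology, Civics, Geology, Music, Logic}. Each listed conflict is separated.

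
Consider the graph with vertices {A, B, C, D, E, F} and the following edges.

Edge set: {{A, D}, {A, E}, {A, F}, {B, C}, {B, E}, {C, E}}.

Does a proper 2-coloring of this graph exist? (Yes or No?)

No

B, C, E are pairwise adjacent, so at least 3 colors are needed.
So 2 colors are not enough.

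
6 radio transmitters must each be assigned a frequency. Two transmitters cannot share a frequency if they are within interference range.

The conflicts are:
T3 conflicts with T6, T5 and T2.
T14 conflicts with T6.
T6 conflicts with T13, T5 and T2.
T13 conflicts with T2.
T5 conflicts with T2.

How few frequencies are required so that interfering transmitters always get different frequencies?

4

T3, T6, T5, T2 all conflict with each other, so at least 4 frequencies are needed.
Using 4 frequencies: T3=3, T14=2, T6=1, T13=3, T5=4, T2=2. Each listed conflict is separated.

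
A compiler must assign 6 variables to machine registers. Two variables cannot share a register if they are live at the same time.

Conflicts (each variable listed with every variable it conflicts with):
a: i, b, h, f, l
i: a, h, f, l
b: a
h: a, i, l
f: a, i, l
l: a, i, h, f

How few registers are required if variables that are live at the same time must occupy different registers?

a, i, h, l all conflict with each other, so at least 4 registers are needed.
Using 4 registers: a=1, i=2, b=2, h=4, f=4, l=3. Every pair that conflicts lands in different registers.

4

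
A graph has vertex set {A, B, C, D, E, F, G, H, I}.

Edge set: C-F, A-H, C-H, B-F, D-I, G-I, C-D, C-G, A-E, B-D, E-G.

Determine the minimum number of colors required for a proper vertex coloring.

3

The cycle H-C-G-E-A-H has odd length 5, so it cannot be 2-colored; at least 3 colors are needed.
3 colors suffice: color 1 → {B, C, E, I}; color 2 → {D, F, G, H}; color 3 → {A}. No two adjacent vertices share a color.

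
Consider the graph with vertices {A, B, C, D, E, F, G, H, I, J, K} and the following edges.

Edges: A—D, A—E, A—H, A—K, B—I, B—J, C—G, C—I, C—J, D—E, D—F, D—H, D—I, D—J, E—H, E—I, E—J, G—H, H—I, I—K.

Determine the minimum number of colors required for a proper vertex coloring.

A, D, E, H are pairwise adjacent (a clique of size 4), so at least 4 colors are needed.
4 colors suffice: color 1 → {A, F, G, I, J}; color 2 → {B, C, D, K}; color 3 → {H}; color 4 → {E}. Each edge has distinct colors on its endpoints.

4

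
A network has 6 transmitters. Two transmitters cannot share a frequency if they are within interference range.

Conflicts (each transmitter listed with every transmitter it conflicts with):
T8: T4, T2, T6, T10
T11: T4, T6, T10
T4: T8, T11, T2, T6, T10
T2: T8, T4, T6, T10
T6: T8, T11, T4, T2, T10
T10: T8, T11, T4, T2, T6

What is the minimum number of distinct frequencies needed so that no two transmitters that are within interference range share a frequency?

T8, T4, T2, T6, T10 pairwise conflict, so at least 5 frequencies are needed.
5 frequencies suffice: T8=5, T11=4, T4=1, T2=4, T6=2, T10=3. Each listed conflict is separated.

5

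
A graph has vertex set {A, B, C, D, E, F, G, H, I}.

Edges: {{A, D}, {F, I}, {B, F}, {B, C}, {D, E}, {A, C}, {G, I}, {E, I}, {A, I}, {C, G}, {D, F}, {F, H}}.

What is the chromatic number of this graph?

3

The cycle G-C-B-F-I-G has odd length 5, so it cannot be 2-colored; at least 3 colors are needed.
A valid assignment using 3 colors: A=green, B=blue, C=red, D=blue, E=red, F=red, G=green, H=blue, I=blue. Each edge has distinct colors on its endpoints.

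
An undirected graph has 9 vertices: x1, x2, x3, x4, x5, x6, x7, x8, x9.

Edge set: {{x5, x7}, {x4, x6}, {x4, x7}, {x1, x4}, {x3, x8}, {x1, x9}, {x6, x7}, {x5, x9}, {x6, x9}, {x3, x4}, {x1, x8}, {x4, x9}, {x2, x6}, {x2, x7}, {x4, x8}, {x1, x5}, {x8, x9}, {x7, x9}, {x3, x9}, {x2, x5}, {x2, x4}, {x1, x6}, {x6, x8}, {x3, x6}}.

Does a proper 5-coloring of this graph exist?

Yes

The chromatic number is 5. x3, x4, x6, x8, x9 form a clique, so at least 5 colors are needed.
5 colors suffice: color 1 → {x5, x6}; color 2 → {x2, x9}; color 3 → {x4}; color 4 → {x7, x8}; color 5 → {x1, x3}.
That is already a proper 5-coloring.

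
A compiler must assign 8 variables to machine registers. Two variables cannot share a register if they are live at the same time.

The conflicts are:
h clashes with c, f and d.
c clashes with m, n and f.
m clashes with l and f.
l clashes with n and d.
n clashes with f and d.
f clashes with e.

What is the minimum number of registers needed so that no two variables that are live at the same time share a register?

c, n, f pairwise conflict, so at least 3 registers are needed.
Using 3 registers: h=3, c=2, m=3, l=2, n=3, f=1, d=1, e=2. Each listed conflict is separated.

3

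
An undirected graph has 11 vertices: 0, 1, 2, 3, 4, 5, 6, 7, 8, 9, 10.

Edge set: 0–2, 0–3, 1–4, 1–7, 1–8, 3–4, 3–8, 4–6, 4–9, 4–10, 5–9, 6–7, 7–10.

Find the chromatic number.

2

3 and 4 are adjacent, so at least 2 colors are needed.
2 colors suffice: color a → {0, 4, 5, 7, 8}; color b → {1, 2, 3, 6, 9, 10}. Each edge has distinct colors on its endpoints.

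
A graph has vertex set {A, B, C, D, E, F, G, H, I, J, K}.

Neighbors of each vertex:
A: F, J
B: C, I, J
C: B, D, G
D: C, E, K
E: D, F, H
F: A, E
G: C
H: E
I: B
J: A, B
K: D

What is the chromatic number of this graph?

3

The cycle J-A-F-E-D-C-B-J has odd length 7, so it cannot be 2-colored; at least 3 colors are needed.
3 colors suffice: A=3, B=2, C=1, D=2, E=1, F=2, G=2, H=2, I=1, J=1, K=1. Each edge has distinct colors on its endpoints.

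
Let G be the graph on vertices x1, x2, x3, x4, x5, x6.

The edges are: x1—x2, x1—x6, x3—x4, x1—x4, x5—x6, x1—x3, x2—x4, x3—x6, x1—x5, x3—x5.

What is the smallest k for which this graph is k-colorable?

4

x1, x3, x5, x6 are mutually adjacent (a clique of size 4), so at least 4 colors are needed.
One proper 4-coloring: x1=R, x2=B, x3=B, x4=G, x5=G, x6=Y. Every edge joins two different colors.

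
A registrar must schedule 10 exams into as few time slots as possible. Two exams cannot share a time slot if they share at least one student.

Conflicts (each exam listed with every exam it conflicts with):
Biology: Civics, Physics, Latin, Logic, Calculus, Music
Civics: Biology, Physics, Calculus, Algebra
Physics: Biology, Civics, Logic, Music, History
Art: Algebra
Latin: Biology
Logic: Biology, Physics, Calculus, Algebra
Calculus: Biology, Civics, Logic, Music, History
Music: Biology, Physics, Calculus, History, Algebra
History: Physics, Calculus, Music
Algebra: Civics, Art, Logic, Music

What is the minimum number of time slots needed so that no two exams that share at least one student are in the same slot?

3

Calculus, Music, History are mutually in conflict, so at least 3 time slots are needed.
A valid assignment using 3 time slots: Biology=1, Civics=3, Physics=2, Art=2, Latin=2, Logic=3, Calculus=2, Music=3, History=1, Algebra=1. Each listed conflict is separated.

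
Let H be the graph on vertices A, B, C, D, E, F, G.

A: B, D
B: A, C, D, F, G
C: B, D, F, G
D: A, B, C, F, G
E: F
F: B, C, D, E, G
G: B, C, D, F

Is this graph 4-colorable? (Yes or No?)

B, C, D, F, G are mutually adjacent (a clique of size 5), so at least 5 colors are needed.
So 4 colors are not enough.

No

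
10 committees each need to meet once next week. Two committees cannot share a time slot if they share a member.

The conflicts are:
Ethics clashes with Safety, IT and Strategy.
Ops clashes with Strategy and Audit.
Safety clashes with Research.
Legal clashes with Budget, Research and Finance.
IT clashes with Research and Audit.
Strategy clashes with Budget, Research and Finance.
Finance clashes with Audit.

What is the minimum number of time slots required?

3

The cycle IT-Audit-Finance-Strategy-Ethics-IT has odd length 5, so it cannot be 2-colored; at least 3 time slots are needed.
3 time slots suffice: time slot 1 → {Safety, Legal, Strategy, Audit}; time slot 2 → {Ethics, Ops, Budget, Research, Finance}; time slot 3 → {IT}. Every pair that conflicts lands in different time slots.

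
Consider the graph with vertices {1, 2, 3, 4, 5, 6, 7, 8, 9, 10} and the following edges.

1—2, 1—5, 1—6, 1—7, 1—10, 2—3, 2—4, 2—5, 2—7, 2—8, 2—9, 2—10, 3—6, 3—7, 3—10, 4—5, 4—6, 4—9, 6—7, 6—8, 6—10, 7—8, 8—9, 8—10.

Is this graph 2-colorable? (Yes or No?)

No

2, 8, 10 form a triangle, so at least 3 colors are needed.
So 2 colors are not enough.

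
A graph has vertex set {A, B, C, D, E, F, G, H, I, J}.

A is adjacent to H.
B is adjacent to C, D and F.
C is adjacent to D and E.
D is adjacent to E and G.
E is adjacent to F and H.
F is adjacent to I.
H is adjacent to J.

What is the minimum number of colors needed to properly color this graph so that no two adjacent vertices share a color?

3

C, D, E form a triangle, so at least 3 colors are needed.
3 colors suffice: color 1 → {A, B, E, G, I, J}; color 2 → {D, F, H}; color 3 → {C}. No two adjacent vertices share a color.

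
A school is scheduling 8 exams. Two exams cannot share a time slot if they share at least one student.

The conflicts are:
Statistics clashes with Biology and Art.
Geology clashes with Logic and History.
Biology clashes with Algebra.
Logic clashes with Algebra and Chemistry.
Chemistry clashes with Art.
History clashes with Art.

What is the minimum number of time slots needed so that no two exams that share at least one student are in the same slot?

3

The cycle Chemistry-Art-History-Geology-Logic-Chemistry has odd length 5, so it cannot be 2-colored; at least 3 time slots are needed.
3 time slots suffice: time slot 1 → {Biology, Logic, Art}; time slot 2 → {Statistics, Algebra, Chemistry, History}; time slot 3 → {Geology}. No two conflicting exams share a time slot.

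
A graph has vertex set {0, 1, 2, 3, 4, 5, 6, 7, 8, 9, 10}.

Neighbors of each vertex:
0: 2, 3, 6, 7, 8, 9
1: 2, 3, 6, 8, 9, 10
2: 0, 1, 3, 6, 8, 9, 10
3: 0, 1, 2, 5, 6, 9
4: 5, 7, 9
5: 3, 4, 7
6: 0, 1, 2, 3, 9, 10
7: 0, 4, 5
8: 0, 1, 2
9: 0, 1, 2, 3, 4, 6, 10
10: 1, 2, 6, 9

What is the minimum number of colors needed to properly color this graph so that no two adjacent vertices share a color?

1, 2, 3, 6, 9 are mutually adjacent (a clique of size 5), so at least 5 colors are needed.
5 colors suffice: 0=e, 1=e, 2=b, 3=c, 4=c, 5=a, 6=d, 7=b, 8=a, 9=a, 10=c. Every edge joins two different colors.

5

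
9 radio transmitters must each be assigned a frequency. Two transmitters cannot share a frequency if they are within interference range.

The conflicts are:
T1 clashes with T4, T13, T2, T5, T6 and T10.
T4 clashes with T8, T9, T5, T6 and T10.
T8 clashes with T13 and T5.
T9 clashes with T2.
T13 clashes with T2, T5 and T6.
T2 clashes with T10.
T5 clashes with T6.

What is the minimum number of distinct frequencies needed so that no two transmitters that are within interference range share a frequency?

T1, T13, T5, T6 are mutually in conflict, so at least 4 frequencies are needed.
4 frequencies suffice: T1=1, T4=2, T8=1, T9=1, T13=2, T2=3, T5=3, T6=4, T10=4. No two conflicting transmitters share a frequency.

4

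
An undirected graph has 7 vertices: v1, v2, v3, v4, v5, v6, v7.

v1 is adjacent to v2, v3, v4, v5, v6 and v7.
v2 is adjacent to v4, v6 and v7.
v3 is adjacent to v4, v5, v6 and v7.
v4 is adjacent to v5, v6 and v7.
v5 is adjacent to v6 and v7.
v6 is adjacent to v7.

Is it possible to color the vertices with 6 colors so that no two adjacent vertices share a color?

The chromatic number is 6. v1, v3, v4, v5, v6, v7 are pairwise adjacent (a clique of size 6), so at least 6 colors are needed.
6 colors suffice: color 1 → {v6}; color 2 → {v4}; color 3 → {v7}; color 4 → {v1}; color 5 → {v2, v5}; color 6 → {v3}.
That is already a proper 6-coloring.

Yes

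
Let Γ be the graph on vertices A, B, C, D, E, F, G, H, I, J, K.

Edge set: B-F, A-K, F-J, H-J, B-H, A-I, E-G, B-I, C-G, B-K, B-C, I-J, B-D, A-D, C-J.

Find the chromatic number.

2

B and F are adjacent, so at least 2 colors are needed.
A valid assignment using 2 colors: A=1, B=1, C=2, D=2, E=2, F=2, G=1, H=2, I=2, J=1, K=2. No two adjacent vertices share a color.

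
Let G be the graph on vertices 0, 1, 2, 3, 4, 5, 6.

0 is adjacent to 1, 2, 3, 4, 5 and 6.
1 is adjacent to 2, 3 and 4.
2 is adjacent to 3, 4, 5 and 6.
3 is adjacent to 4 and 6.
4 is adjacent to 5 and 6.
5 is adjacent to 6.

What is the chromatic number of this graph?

0, 2, 4, 5, 6 are mutually adjacent (a clique of size 5), so at least 5 colors are needed.
5 colors suffice: color red → {4}; color blue → {0}; color green → {2}; color yellow → {1, 6}; color purple → {3, 5}. No two adjacent vertices share a color.

5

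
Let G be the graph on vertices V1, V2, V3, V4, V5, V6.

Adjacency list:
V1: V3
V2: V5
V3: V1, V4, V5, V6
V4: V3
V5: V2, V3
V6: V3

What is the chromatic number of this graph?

2

V3 and V6 are adjacent, so at least 2 colors are needed.
One proper 2-coloring: V1=2, V2=1, V3=1, V4=2, V5=2, V6=2. No two adjacent vertices share a color.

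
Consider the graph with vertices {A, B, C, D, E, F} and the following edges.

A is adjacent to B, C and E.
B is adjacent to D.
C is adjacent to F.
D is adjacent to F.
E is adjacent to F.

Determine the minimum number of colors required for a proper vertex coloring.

3

The cycle C-F-D-B-A-C has odd length 5, so it cannot be 2-colored; at least 3 colors are needed.
One proper 3-coloring: A=red, B=green, C=blue, D=blue, E=blue, F=red. Every edge joins two different colors.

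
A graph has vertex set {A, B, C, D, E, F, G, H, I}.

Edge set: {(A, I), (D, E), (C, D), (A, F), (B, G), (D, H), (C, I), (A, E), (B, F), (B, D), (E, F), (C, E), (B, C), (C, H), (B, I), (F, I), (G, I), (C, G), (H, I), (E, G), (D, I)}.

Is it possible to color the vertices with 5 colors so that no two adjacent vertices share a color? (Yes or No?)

The chromatic number is 4. B, C, D, I are pairwise adjacent (a clique of size 4), so at least 4 colors are needed.
A valid assignment using 4 colors: A=green, B=yellow, C=blue, D=green, E=red, F=blue, G=green, H=yellow, I=red.
Since 5 ≥ 4, a proper 5-coloring certainly exists.

Yes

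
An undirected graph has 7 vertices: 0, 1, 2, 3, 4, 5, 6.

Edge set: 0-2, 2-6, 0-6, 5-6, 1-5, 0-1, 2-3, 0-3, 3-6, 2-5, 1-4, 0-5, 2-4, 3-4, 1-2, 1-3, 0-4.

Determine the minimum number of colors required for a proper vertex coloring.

0, 1, 2, 3, 4 are pairwise adjacent (a clique of size 5), so at least 5 colors are needed.
A valid assignment using 5 colors: 0=b, 1=d, 2=a, 3=c, 4=e, 5=c, 6=d. No two adjacent vertices share a color.

5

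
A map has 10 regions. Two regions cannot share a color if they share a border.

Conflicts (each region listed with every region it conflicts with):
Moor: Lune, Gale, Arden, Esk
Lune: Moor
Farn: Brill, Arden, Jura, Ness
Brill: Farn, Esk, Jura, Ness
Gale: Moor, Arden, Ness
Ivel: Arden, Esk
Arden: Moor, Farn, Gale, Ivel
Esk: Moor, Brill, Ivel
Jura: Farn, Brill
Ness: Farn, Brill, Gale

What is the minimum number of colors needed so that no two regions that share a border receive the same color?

3

Moor, Gale, Arden pairwise conflict, so at least 3 colors are needed.
3 colors suffice: color 1 → {Lune, Brill, Arden}; color 2 → {Moor, Ivel, Jura, Ness}; color 3 → {Farn, Gale, Esk}. Each listed conflict is separated.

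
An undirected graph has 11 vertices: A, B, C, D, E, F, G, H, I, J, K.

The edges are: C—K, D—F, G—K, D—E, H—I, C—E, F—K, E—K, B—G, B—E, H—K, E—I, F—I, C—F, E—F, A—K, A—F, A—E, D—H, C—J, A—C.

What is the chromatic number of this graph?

5

A, C, E, F, K are mutually adjacent (a clique of size 5), so at least 5 colors are needed.
5 colors suffice: color red → {E, G, H, J}; color blue → {B, D, I, K}; color green → {F}; color yellow → {C}; color purple → {A}. Every edge joins two different colors.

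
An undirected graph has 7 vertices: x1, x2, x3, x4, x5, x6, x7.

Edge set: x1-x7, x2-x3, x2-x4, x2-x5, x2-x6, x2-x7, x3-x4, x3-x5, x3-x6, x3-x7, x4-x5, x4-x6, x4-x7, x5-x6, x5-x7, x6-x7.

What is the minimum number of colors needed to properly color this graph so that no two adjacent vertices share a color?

x2, x3, x4, x5, x6, x7 are mutually adjacent (a clique of size 6), so at least 6 colors are needed.
A valid assignment using 6 colors: x1=2, x2=4, x3=6, x4=2, x5=3, x6=5, x7=1. Every edge joins two different colors.

6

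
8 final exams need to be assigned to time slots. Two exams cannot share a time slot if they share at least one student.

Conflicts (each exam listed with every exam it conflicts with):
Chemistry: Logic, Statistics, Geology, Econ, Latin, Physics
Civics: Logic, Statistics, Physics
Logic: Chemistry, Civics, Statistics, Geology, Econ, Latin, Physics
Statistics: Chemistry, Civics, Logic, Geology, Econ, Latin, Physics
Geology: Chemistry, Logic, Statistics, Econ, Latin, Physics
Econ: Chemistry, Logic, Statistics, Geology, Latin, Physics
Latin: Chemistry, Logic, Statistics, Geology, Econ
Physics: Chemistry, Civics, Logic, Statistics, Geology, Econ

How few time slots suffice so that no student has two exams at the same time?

Chemistry, Logic, Statistics, Geology, Econ, Latin pairwise conflict, so at least 6 time slots are needed.
Using 6 time slots: Chemistry=3, Civics=3, Logic=2, Statistics=1, Geology=4, Econ=5, Latin=6, Physics=6. Each listed conflict is separated.

6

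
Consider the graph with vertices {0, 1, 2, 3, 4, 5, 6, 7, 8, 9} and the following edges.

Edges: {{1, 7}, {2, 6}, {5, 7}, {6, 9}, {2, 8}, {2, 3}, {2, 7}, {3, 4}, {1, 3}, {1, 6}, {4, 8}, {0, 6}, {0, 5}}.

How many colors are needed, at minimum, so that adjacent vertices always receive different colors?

3

The cycle 5-7-2-6-0-5 has odd length 5, so it cannot be 2-colored; at least 3 colors are needed.
3 colors suffice: 0=green, 1=red, 2=red, 3=blue, 4=red, 5=red, 6=blue, 7=blue, 8=blue, 9=red. Every edge joins two different colors.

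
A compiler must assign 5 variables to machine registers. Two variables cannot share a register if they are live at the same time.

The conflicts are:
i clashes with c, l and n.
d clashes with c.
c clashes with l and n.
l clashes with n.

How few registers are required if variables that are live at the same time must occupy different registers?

i, c, l, n pairwise conflict, so at least 4 registers are needed.
4 registers suffice: register 1 → {c}; register 2 → {d, n}; register 3 → {i}; register 4 → {l}. No two conflicting variables share a register.

4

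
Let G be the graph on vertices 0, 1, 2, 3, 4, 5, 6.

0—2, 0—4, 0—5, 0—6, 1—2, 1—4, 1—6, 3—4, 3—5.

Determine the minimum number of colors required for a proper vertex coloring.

2

0 and 4 are adjacent, so at least 2 colors are needed.
2 colors suffice: color red → {0, 1, 3}; color blue → {2, 4, 5, 6}. Every edge joins two different colors.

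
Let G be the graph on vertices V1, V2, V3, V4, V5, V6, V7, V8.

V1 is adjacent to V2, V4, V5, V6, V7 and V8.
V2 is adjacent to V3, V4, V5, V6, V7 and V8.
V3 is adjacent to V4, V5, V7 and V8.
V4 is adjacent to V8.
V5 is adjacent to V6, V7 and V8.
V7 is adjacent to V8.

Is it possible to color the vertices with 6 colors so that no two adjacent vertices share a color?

Yes

The chromatic number is 5. V1, V2, V5, V7, V8 are mutually adjacent (a clique of size 5), so at least 5 colors are needed.
A valid assignment using 5 colors: V1=2, V2=1, V3=2, V4=4, V5=4, V6=3, V7=5, V8=3.
Since 6 ≥ 5, a proper 6-coloring certainly exists.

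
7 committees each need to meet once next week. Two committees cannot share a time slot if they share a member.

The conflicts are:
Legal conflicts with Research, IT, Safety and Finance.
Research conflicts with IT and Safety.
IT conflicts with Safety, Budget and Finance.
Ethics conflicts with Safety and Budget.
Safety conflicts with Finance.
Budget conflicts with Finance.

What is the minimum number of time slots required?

4

Legal, Research, IT, Safety pairwise conflict, so at least 4 time slots are needed.
4 time slots suffice: time slot 1 → {Safety, Budget}; time slot 2 → {IT, Ethics}; time slot 3 → {Legal}; time slot 4 → {Research, Finance}. Every pair that conflicts lands in different time slots.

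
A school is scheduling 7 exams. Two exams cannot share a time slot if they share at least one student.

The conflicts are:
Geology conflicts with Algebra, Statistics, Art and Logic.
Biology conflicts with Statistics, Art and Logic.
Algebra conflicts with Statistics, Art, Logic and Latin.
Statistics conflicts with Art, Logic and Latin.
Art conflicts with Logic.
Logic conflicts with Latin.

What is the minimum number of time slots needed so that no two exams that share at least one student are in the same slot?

Geology, Algebra, Statistics, Art, Logic are mutually in conflict, so at least 5 time slots are needed.
5 time slots suffice: time slot 1 → {Statistics}; time slot 2 → {Logic}; time slot 3 → {Art, Latin}; time slot 4 → {Biology, Algebra}; time slot 5 → {Geology}. Every pair that conflicts lands in different time slots.

5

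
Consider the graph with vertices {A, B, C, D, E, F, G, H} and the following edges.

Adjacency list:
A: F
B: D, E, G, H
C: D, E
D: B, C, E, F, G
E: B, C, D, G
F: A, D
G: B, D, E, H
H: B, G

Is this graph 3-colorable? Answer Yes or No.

No

B, D, E, G form a clique, so at least 4 colors are needed.
So 3 colors are not enough.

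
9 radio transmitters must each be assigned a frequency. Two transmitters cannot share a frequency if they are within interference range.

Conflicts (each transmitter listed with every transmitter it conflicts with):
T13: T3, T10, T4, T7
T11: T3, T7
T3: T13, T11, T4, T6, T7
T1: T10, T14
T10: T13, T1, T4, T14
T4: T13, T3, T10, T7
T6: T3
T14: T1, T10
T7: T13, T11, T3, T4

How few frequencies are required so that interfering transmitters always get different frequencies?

4

T13, T3, T4, T7 are mutually in conflict, so at least 4 frequencies are needed.
4 frequencies suffice: T13=3, T11=2, T3=1, T1=3, T10=1, T4=2, T6=2, T14=2, T7=4. Every pair that conflicts lands in different frequencies.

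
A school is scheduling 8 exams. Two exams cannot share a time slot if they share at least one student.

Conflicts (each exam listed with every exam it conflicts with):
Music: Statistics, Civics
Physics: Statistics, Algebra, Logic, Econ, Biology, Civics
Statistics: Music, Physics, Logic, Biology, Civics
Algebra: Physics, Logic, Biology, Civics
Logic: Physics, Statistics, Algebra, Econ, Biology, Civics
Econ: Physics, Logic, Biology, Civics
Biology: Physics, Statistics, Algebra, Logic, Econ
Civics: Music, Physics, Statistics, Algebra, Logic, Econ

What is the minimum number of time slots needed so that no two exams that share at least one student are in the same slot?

4

Physics, Algebra, Logic, Biology are mutually in conflict, so at least 4 time slots are needed.
4 time slots suffice: Music=1, Physics=3, Statistics=4, Algebra=4, Logic=1, Econ=4, Biology=2, Civics=2. No two conflicting exams share a time slot.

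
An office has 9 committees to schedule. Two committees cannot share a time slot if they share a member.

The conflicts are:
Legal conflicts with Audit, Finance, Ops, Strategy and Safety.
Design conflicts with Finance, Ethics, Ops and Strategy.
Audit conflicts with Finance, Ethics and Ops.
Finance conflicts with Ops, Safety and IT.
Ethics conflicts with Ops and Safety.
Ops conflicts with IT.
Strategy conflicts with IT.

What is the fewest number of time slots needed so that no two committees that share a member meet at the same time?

Legal, Audit, Finance, Ops are mutually in conflict, so at least 4 time slots are needed.
A valid assignment using 4 time slots: Legal=3, Design=3, Audit=4, Finance=1, Ethics=1, Ops=2, Strategy=1, Safety=2, IT=3. Each listed conflict is separated.

4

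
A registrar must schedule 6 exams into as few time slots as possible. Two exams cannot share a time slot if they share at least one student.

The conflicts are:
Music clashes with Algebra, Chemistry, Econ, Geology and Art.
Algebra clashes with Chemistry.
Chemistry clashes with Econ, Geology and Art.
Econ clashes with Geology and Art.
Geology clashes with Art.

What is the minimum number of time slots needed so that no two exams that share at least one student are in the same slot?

Music, Chemistry, Econ, Geology, Art pairwise conflict, so at least 5 time slots are needed.
5 time slots suffice: time slot 1 → {Music}; time slot 2 → {Chemistry}; time slot 3 → {Algebra, Art}; time slot 4 → {Geology}; time slot 5 → {Econ}. Every pair that conflicts lands in different time slots.

5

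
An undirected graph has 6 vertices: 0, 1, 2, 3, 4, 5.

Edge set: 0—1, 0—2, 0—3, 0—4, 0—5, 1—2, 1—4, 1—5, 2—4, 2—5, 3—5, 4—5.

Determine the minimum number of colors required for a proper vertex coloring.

0, 1, 2, 4, 5 are pairwise adjacent (a clique of size 5), so at least 5 colors are needed.
5 colors suffice: color a → {5}; color b → {0}; color c → {3, 4}; color d → {1}; color e → {2}. No two adjacent vertices share a color.

5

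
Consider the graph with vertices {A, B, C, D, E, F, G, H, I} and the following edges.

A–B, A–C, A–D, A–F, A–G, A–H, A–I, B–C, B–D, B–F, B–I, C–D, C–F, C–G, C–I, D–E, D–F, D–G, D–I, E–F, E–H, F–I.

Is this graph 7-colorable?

Yes

The chromatic number is 6. A, B, C, D, F, I are pairwise adjacent (a clique of size 6), so at least 6 colors are needed.
6 colors suffice: color 1 → {D, H}; color 2 → {A, E}; color 3 → {F, G}; color 4 → {C}; color 5 → {I}; color 6 → {B}.
Since 7 ≥ 6, a proper 7-coloring certainly exists.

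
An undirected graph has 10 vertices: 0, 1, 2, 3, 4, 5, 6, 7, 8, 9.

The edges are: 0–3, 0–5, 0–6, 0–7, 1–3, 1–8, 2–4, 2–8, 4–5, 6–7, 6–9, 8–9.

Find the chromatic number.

3

0, 6, 7 are mutually adjacent, so at least 3 colors are needed.
3 colors suffice: color red → {0, 4, 8}; color blue → {2, 3, 5, 6}; color green → {1, 7, 9}. Each edge has distinct colors on its endpoints.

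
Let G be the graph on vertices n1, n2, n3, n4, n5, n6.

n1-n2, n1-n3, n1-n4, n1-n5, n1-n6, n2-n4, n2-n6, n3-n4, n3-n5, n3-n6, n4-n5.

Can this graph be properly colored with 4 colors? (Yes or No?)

Yes

The chromatic number is 4. n1, n3, n4, n5 are pairwise adjacent (a clique of size 4), so at least 4 colors are needed.
4 colors suffice: color 1 → {n1}; color 2 → {n4, n6}; color 3 → {n2, n3}; color 4 → {n5}.
That is already a proper 4-coloring.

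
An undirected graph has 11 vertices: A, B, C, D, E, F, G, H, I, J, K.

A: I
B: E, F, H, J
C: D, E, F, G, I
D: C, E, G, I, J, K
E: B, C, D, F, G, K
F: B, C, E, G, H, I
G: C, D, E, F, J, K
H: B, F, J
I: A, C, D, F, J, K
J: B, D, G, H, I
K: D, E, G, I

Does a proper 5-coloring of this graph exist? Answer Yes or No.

The chromatic number is 4. D, E, G, K are pairwise adjacent (a clique of size 4), so at least 4 colors are needed.
One proper 4-coloring: A=blue, B=green, C=yellow, D=blue, E=red, F=blue, G=green, H=red, I=red, J=yellow, K=yellow.
Since 5 ≥ 4, a proper 5-coloring certainly exists.

Yes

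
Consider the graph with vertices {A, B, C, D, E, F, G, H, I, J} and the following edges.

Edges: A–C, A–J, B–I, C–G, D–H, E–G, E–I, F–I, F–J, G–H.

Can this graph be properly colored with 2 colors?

No

The cycle C-G-E-I-F-J-A-C has odd length 7, so it cannot be 2-colored; at least 3 colors are needed.
So 2 colors are not enough.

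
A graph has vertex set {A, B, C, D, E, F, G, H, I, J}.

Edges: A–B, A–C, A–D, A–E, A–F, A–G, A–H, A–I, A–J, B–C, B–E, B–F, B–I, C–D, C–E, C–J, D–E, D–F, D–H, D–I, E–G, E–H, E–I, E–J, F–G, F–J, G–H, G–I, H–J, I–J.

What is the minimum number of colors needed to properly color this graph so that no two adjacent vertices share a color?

4

A, D, E, H are pairwise adjacent (a clique of size 4), so at least 4 colors are needed.
4 colors suffice: color 1 → {A}; color 2 → {E, F}; color 3 → {B, D, G, J}; color 4 → {C, H, I}. No two adjacent vertices share a color.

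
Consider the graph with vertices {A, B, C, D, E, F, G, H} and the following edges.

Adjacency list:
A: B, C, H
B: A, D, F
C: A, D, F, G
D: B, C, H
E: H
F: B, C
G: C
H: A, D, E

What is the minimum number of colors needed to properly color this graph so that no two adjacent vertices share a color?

2

D and H are adjacent, so at least 2 colors are needed.
2 colors suffice: color 1 → {B, C, H}; color 2 → {A, D, E, F, G}. No two adjacent vertices share a color.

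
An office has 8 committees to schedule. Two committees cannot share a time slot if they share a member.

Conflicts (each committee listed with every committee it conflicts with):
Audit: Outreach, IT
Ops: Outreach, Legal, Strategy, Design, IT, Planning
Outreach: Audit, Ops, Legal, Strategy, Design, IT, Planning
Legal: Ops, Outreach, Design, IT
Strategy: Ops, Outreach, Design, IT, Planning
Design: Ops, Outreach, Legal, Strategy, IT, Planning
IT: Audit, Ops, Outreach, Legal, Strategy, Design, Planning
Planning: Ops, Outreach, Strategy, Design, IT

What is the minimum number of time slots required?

6

Ops, Outreach, Strategy, Design, IT, Planning all conflict with each other, so at least 6 time slots are needed.
A valid assignment using 6 time slots: Audit=3, Ops=3, Outreach=1, Legal=5, Strategy=5, Design=4, IT=2, Planning=6. Each listed conflict is separated.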